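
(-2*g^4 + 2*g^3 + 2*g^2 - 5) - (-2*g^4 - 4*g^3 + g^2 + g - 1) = 6*g^3 + g^2 - g - 4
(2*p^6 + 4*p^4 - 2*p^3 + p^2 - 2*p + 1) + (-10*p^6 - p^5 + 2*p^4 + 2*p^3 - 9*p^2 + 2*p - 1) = -8*p^6 - p^5 + 6*p^4 - 8*p^2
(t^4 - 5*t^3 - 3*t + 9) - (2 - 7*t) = t^4 - 5*t^3 + 4*t + 7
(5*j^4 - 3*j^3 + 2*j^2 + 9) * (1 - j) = -5*j^5 + 8*j^4 - 5*j^3 + 2*j^2 - 9*j + 9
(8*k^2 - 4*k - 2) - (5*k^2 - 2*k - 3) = 3*k^2 - 2*k + 1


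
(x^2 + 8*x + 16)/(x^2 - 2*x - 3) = (x^2 + 8*x + 16)/(x^2 - 2*x - 3)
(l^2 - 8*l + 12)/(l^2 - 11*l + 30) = (l - 2)/(l - 5)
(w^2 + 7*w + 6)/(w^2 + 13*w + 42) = (w + 1)/(w + 7)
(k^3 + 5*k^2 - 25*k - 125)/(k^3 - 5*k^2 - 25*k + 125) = (k + 5)/(k - 5)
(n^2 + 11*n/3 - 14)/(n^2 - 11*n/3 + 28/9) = 3*(n + 6)/(3*n - 4)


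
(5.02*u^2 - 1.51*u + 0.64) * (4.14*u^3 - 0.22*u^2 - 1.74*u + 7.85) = 20.7828*u^5 - 7.3558*u^4 - 5.753*u^3 + 41.8936*u^2 - 12.9671*u + 5.024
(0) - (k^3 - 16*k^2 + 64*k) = -k^3 + 16*k^2 - 64*k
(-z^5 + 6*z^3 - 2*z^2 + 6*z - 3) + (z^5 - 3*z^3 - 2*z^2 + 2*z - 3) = 3*z^3 - 4*z^2 + 8*z - 6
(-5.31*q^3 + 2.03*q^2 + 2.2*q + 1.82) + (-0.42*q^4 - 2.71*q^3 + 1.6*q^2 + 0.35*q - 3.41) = -0.42*q^4 - 8.02*q^3 + 3.63*q^2 + 2.55*q - 1.59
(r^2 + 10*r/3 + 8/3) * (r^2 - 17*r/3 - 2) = r^4 - 7*r^3/3 - 164*r^2/9 - 196*r/9 - 16/3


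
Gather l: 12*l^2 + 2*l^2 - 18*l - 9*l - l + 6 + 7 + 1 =14*l^2 - 28*l + 14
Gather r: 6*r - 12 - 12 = 6*r - 24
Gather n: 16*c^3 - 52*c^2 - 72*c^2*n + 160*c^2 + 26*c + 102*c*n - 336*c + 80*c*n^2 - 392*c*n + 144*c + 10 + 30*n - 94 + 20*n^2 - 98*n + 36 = 16*c^3 + 108*c^2 - 166*c + n^2*(80*c + 20) + n*(-72*c^2 - 290*c - 68) - 48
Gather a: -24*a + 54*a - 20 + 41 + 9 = 30*a + 30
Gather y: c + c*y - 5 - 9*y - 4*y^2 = c - 4*y^2 + y*(c - 9) - 5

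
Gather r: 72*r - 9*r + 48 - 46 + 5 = 63*r + 7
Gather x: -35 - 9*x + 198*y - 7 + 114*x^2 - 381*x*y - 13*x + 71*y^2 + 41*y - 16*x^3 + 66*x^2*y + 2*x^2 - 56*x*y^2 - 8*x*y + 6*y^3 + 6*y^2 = -16*x^3 + x^2*(66*y + 116) + x*(-56*y^2 - 389*y - 22) + 6*y^3 + 77*y^2 + 239*y - 42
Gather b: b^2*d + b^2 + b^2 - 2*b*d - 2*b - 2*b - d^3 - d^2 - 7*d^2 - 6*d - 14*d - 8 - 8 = b^2*(d + 2) + b*(-2*d - 4) - d^3 - 8*d^2 - 20*d - 16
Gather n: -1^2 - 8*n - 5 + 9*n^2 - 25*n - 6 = 9*n^2 - 33*n - 12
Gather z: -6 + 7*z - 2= 7*z - 8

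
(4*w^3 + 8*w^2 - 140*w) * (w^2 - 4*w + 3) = 4*w^5 - 8*w^4 - 160*w^3 + 584*w^2 - 420*w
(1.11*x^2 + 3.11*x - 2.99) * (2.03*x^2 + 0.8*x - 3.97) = 2.2533*x^4 + 7.2013*x^3 - 7.9884*x^2 - 14.7387*x + 11.8703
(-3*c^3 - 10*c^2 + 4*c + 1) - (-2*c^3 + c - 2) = -c^3 - 10*c^2 + 3*c + 3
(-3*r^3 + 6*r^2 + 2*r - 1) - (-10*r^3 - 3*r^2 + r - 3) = 7*r^3 + 9*r^2 + r + 2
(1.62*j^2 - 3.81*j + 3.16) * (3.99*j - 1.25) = 6.4638*j^3 - 17.2269*j^2 + 17.3709*j - 3.95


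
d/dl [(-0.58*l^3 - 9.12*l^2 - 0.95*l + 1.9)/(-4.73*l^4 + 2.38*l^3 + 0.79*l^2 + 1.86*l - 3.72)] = l*(-2.7434*l^5 - 86.2752*l^4 + 7.76689999999999*l^3 + 38.3124*l^2 - 23.3059*l + 64.8508)/(22.3729*l^8 - 22.5148*l^7 - 1.809*l^6 - 13.8352*l^5 + 44.6689*l^4 - 14.7684*l^3 - 2.418*l^2 - 13.8384*l + 13.8384)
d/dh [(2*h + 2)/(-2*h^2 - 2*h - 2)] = (-h^2 - h + (h + 1)*(2*h + 1) - 1)/(h^2 + h + 1)^2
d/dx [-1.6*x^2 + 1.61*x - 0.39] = 1.61 - 3.2*x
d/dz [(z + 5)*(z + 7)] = 2*z + 12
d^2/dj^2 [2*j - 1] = 0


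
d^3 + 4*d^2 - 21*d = d*(d - 3)*(d + 7)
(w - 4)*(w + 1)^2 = w^3 - 2*w^2 - 7*w - 4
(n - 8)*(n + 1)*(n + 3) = n^3 - 4*n^2 - 29*n - 24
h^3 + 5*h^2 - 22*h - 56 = (h - 4)*(h + 2)*(h + 7)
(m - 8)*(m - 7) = m^2 - 15*m + 56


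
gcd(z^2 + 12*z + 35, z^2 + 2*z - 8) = 1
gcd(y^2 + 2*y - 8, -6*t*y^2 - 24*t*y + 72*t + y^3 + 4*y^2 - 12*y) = y - 2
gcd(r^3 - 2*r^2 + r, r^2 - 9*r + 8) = r - 1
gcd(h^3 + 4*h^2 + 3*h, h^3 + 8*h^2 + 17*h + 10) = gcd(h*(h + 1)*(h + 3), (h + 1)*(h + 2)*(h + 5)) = h + 1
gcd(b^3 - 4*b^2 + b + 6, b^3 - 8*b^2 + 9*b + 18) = b^2 - 2*b - 3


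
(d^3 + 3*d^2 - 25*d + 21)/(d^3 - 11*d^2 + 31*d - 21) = (d + 7)/(d - 7)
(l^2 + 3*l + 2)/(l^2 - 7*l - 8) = (l + 2)/(l - 8)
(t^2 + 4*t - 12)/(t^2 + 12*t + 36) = (t - 2)/(t + 6)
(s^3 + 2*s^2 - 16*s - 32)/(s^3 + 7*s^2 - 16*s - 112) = (s + 2)/(s + 7)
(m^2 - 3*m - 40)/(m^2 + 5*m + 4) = (m^2 - 3*m - 40)/(m^2 + 5*m + 4)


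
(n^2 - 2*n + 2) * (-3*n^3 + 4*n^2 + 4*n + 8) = -3*n^5 + 10*n^4 - 10*n^3 + 8*n^2 - 8*n + 16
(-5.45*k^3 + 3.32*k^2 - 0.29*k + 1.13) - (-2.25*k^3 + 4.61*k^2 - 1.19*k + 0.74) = -3.2*k^3 - 1.29*k^2 + 0.9*k + 0.39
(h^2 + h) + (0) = h^2 + h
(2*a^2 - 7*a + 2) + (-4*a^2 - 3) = -2*a^2 - 7*a - 1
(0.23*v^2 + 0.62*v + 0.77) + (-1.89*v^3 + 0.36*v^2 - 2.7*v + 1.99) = -1.89*v^3 + 0.59*v^2 - 2.08*v + 2.76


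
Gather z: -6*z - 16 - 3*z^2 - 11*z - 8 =-3*z^2 - 17*z - 24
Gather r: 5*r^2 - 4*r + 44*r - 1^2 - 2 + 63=5*r^2 + 40*r + 60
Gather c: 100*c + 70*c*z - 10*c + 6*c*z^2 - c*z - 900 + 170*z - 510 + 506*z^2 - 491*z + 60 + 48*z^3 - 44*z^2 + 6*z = c*(6*z^2 + 69*z + 90) + 48*z^3 + 462*z^2 - 315*z - 1350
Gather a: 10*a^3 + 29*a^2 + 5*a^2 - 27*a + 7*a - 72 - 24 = 10*a^3 + 34*a^2 - 20*a - 96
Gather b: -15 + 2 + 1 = -12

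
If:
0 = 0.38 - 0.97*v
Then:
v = 0.39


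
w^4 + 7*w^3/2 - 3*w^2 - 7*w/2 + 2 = (w - 1)*(w - 1/2)*(w + 1)*(w + 4)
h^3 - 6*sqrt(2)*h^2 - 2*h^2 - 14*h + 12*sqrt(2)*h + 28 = (h - 2)*(h - 7*sqrt(2))*(h + sqrt(2))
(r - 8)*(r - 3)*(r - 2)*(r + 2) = r^4 - 11*r^3 + 20*r^2 + 44*r - 96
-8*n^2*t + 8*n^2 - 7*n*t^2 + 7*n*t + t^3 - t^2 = (-8*n + t)*(n + t)*(t - 1)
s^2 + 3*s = s*(s + 3)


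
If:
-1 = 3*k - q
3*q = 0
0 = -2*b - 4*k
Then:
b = 2/3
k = -1/3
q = 0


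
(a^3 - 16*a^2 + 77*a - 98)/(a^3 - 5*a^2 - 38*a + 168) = (a^2 - 9*a + 14)/(a^2 + 2*a - 24)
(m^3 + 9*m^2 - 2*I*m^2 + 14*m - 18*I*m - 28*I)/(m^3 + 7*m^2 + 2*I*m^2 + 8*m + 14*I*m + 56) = (m + 2)/(m + 4*I)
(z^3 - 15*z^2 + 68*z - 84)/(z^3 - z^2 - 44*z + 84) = (z - 7)/(z + 7)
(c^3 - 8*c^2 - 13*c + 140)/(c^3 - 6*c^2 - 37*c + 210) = (c + 4)/(c + 6)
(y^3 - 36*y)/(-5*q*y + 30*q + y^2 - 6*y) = y*(y + 6)/(-5*q + y)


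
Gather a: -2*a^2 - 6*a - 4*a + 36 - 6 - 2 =-2*a^2 - 10*a + 28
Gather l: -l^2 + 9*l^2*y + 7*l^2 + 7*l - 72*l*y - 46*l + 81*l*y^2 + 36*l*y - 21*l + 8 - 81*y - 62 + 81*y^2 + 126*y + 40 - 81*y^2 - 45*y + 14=l^2*(9*y + 6) + l*(81*y^2 - 36*y - 60)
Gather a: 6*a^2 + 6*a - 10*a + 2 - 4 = 6*a^2 - 4*a - 2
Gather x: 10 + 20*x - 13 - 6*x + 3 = 14*x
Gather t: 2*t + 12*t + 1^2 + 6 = 14*t + 7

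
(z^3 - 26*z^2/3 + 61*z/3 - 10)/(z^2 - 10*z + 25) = (z^2 - 11*z/3 + 2)/(z - 5)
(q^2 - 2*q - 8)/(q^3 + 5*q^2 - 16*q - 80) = (q + 2)/(q^2 + 9*q + 20)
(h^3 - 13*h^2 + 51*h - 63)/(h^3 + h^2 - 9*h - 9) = (h^2 - 10*h + 21)/(h^2 + 4*h + 3)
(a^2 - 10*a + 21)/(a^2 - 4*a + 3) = (a - 7)/(a - 1)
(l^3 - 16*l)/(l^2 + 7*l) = (l^2 - 16)/(l + 7)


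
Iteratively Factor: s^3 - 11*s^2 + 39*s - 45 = (s - 3)*(s^2 - 8*s + 15) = (s - 5)*(s - 3)*(s - 3)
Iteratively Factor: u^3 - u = (u)*(u^2 - 1) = u*(u - 1)*(u + 1)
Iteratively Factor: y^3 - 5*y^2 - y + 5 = (y - 1)*(y^2 - 4*y - 5) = (y - 5)*(y - 1)*(y + 1)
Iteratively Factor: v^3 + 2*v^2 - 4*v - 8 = (v + 2)*(v^2 - 4) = (v + 2)^2*(v - 2)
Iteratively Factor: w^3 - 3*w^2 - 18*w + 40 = (w - 5)*(w^2 + 2*w - 8) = (w - 5)*(w - 2)*(w + 4)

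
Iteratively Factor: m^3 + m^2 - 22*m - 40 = (m - 5)*(m^2 + 6*m + 8) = (m - 5)*(m + 4)*(m + 2)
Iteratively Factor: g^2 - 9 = (g - 3)*(g + 3)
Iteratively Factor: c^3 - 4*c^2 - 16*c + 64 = (c - 4)*(c^2 - 16) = (c - 4)*(c + 4)*(c - 4)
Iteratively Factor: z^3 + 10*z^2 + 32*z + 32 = (z + 4)*(z^2 + 6*z + 8) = (z + 4)^2*(z + 2)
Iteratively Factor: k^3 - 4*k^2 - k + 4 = (k - 4)*(k^2 - 1) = (k - 4)*(k - 1)*(k + 1)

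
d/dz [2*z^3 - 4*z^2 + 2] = 2*z*(3*z - 4)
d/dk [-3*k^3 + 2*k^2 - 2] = k*(4 - 9*k)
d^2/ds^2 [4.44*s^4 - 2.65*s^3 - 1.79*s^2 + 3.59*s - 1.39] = 53.28*s^2 - 15.9*s - 3.58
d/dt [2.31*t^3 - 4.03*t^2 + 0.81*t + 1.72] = 6.93*t^2 - 8.06*t + 0.81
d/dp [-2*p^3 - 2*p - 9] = -6*p^2 - 2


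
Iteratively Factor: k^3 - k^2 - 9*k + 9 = (k - 1)*(k^2 - 9) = (k - 3)*(k - 1)*(k + 3)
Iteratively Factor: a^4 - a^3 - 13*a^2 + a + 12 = (a + 1)*(a^3 - 2*a^2 - 11*a + 12) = (a + 1)*(a + 3)*(a^2 - 5*a + 4) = (a - 1)*(a + 1)*(a + 3)*(a - 4)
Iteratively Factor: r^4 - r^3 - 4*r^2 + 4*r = (r + 2)*(r^3 - 3*r^2 + 2*r) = (r - 1)*(r + 2)*(r^2 - 2*r) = r*(r - 1)*(r + 2)*(r - 2)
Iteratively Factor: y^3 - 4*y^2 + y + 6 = (y - 3)*(y^2 - y - 2) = (y - 3)*(y + 1)*(y - 2)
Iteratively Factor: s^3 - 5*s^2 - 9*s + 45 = (s - 5)*(s^2 - 9) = (s - 5)*(s - 3)*(s + 3)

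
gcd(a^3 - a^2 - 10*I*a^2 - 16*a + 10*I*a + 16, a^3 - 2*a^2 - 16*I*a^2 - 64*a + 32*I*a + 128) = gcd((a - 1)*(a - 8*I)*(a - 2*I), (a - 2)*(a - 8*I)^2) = a - 8*I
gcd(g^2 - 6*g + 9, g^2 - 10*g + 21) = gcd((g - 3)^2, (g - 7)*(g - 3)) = g - 3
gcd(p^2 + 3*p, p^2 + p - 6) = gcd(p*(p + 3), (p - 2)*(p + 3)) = p + 3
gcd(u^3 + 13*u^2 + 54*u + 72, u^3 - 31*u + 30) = u + 6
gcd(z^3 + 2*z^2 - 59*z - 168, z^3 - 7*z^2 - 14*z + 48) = z^2 - 5*z - 24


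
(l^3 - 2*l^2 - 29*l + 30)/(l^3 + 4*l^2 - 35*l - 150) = (l - 1)/(l + 5)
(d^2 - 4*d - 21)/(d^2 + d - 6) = (d - 7)/(d - 2)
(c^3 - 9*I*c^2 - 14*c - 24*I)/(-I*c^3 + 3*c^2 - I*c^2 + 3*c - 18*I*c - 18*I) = (I*c^3 + 9*c^2 - 14*I*c + 24)/(c^3 + c^2*(1 + 3*I) + 3*c*(6 + I) + 18)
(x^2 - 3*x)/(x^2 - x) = (x - 3)/(x - 1)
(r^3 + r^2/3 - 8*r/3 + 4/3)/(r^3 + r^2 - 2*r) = (r - 2/3)/r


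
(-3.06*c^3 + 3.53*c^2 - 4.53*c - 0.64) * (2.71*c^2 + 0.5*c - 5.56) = -8.2926*c^5 + 8.0363*c^4 + 6.5023*c^3 - 23.6262*c^2 + 24.8668*c + 3.5584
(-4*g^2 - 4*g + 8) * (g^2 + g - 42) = -4*g^4 - 8*g^3 + 172*g^2 + 176*g - 336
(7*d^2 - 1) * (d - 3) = 7*d^3 - 21*d^2 - d + 3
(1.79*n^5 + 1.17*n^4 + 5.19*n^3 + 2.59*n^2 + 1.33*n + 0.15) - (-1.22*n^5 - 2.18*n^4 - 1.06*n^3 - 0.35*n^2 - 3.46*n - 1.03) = 3.01*n^5 + 3.35*n^4 + 6.25*n^3 + 2.94*n^2 + 4.79*n + 1.18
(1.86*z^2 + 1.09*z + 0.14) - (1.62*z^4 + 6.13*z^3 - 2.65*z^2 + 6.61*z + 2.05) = -1.62*z^4 - 6.13*z^3 + 4.51*z^2 - 5.52*z - 1.91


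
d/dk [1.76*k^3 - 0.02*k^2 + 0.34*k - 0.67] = 5.28*k^2 - 0.04*k + 0.34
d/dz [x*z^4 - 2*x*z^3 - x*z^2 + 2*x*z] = 2*x*(2*z^3 - 3*z^2 - z + 1)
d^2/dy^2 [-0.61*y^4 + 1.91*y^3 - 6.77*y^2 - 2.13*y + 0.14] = -7.32*y^2 + 11.46*y - 13.54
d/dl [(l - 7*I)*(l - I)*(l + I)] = 3*l^2 - 14*I*l + 1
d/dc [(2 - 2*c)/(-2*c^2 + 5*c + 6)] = 2*(-2*c^2 + 4*c - 11)/(4*c^4 - 20*c^3 + c^2 + 60*c + 36)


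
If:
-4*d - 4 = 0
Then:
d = -1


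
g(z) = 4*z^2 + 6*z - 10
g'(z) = 8*z + 6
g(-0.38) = -11.70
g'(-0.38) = 2.96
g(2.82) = 38.73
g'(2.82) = 28.56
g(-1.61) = -9.29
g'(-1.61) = -6.88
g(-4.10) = 32.64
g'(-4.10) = -26.80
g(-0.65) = -12.21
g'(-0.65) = 0.80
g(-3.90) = 27.44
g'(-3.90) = -25.20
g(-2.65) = 2.19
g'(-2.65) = -15.20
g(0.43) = -6.68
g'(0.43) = 9.44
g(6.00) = 170.00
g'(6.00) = 54.00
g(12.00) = 638.00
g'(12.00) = 102.00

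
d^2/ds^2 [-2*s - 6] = 0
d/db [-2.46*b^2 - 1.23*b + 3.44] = -4.92*b - 1.23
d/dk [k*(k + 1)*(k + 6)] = 3*k^2 + 14*k + 6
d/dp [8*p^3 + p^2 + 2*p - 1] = 24*p^2 + 2*p + 2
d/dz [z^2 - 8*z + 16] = 2*z - 8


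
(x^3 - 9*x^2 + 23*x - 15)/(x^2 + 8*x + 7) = (x^3 - 9*x^2 + 23*x - 15)/(x^2 + 8*x + 7)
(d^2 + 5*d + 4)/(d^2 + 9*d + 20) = (d + 1)/(d + 5)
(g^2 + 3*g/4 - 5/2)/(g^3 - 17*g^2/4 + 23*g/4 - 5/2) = (g + 2)/(g^2 - 3*g + 2)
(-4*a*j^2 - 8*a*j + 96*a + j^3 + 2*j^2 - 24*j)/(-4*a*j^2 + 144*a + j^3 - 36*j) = (j - 4)/(j - 6)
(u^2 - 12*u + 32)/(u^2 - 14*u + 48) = (u - 4)/(u - 6)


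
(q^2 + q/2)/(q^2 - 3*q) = (q + 1/2)/(q - 3)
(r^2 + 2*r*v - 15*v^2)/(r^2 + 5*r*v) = (r - 3*v)/r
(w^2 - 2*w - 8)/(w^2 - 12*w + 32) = (w + 2)/(w - 8)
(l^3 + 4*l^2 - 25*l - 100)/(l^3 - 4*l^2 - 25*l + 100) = (l + 4)/(l - 4)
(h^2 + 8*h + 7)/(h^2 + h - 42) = (h + 1)/(h - 6)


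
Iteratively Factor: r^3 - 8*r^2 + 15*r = (r)*(r^2 - 8*r + 15) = r*(r - 5)*(r - 3)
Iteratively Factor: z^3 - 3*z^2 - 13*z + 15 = (z - 5)*(z^2 + 2*z - 3) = (z - 5)*(z + 3)*(z - 1)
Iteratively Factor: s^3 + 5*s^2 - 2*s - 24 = (s + 4)*(s^2 + s - 6) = (s + 3)*(s + 4)*(s - 2)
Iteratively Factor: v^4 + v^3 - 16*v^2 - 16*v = (v - 4)*(v^3 + 5*v^2 + 4*v) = (v - 4)*(v + 4)*(v^2 + v) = v*(v - 4)*(v + 4)*(v + 1)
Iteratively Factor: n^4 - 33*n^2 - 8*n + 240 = (n - 5)*(n^3 + 5*n^2 - 8*n - 48) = (n - 5)*(n - 3)*(n^2 + 8*n + 16) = (n - 5)*(n - 3)*(n + 4)*(n + 4)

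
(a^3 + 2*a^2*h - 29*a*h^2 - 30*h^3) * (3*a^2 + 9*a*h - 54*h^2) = 3*a^5 + 15*a^4*h - 123*a^3*h^2 - 459*a^2*h^3 + 1296*a*h^4 + 1620*h^5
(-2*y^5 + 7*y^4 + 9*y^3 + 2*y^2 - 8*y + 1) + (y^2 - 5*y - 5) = -2*y^5 + 7*y^4 + 9*y^3 + 3*y^2 - 13*y - 4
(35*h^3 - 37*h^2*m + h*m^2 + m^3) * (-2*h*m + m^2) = -70*h^4*m + 109*h^3*m^2 - 39*h^2*m^3 - h*m^4 + m^5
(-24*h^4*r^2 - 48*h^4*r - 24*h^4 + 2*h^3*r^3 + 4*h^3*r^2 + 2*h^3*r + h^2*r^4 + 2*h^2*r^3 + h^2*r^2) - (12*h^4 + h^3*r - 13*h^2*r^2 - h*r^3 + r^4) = -24*h^4*r^2 - 48*h^4*r - 36*h^4 + 2*h^3*r^3 + 4*h^3*r^2 + h^3*r + h^2*r^4 + 2*h^2*r^3 + 14*h^2*r^2 + h*r^3 - r^4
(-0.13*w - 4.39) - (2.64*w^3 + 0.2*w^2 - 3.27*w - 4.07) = -2.64*w^3 - 0.2*w^2 + 3.14*w - 0.319999999999999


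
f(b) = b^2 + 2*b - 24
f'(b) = 2*b + 2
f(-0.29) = -24.50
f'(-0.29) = 1.42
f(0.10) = -23.79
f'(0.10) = 2.20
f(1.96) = -16.24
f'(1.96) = 5.92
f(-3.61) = -18.19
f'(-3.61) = -5.22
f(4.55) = 5.80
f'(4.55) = 11.10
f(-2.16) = -23.65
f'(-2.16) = -2.32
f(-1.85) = -24.28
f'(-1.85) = -1.70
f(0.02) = -23.96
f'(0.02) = 2.04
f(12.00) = 144.00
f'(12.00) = 26.00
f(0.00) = -24.00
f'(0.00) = 2.00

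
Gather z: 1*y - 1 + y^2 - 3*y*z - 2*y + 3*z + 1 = y^2 - y + z*(3 - 3*y)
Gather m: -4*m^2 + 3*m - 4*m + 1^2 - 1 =-4*m^2 - m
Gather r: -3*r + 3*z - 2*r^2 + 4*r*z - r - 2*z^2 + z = -2*r^2 + r*(4*z - 4) - 2*z^2 + 4*z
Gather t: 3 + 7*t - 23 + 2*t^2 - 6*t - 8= 2*t^2 + t - 28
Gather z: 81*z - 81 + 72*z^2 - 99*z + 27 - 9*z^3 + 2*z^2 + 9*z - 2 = -9*z^3 + 74*z^2 - 9*z - 56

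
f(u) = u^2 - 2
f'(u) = 2*u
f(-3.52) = 10.39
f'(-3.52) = -7.04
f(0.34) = -1.88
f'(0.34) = 0.68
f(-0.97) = -1.06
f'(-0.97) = -1.94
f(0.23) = -1.95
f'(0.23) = 0.46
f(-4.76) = 20.66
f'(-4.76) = -9.52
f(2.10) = 2.41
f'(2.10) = 4.20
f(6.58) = 41.30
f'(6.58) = 13.16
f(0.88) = -1.23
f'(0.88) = 1.76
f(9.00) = 79.00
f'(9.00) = 18.00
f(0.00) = -2.00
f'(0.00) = 0.00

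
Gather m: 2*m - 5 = 2*m - 5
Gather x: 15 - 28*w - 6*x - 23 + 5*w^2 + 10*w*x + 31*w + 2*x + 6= 5*w^2 + 3*w + x*(10*w - 4) - 2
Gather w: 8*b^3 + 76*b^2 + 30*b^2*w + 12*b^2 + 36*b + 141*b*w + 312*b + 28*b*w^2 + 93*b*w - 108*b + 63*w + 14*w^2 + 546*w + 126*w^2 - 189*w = 8*b^3 + 88*b^2 + 240*b + w^2*(28*b + 140) + w*(30*b^2 + 234*b + 420)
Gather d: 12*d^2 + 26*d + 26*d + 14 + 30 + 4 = 12*d^2 + 52*d + 48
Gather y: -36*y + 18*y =-18*y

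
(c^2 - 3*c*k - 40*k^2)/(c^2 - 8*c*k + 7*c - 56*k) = (c + 5*k)/(c + 7)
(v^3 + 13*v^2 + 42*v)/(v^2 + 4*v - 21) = v*(v + 6)/(v - 3)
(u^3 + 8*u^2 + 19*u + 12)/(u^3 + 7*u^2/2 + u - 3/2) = 2*(u + 4)/(2*u - 1)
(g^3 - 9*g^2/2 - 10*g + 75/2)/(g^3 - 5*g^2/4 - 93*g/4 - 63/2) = 2*(2*g^2 - 15*g + 25)/(4*g^2 - 17*g - 42)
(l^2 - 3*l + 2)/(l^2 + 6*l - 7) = (l - 2)/(l + 7)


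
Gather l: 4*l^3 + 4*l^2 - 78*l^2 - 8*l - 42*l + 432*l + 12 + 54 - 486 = 4*l^3 - 74*l^2 + 382*l - 420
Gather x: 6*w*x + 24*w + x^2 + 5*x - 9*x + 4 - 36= 24*w + x^2 + x*(6*w - 4) - 32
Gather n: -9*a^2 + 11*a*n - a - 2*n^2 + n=-9*a^2 - a - 2*n^2 + n*(11*a + 1)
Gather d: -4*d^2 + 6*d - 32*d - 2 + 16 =-4*d^2 - 26*d + 14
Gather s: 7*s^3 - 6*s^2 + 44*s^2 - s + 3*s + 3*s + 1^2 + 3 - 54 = 7*s^3 + 38*s^2 + 5*s - 50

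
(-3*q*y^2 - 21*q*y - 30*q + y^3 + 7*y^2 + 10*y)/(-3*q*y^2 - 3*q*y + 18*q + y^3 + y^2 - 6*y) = (y^2 + 7*y + 10)/(y^2 + y - 6)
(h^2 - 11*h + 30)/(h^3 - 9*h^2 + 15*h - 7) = (h^2 - 11*h + 30)/(h^3 - 9*h^2 + 15*h - 7)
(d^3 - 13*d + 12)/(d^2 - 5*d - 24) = (-d^3 + 13*d - 12)/(-d^2 + 5*d + 24)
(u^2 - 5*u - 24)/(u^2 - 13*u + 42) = (u^2 - 5*u - 24)/(u^2 - 13*u + 42)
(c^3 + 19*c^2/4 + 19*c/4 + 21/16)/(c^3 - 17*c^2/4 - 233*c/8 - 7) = (8*c^2 + 10*c + 3)/(2*(4*c^2 - 31*c - 8))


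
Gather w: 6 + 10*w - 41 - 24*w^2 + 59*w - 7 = -24*w^2 + 69*w - 42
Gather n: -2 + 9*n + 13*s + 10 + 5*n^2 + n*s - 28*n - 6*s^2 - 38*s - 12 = 5*n^2 + n*(s - 19) - 6*s^2 - 25*s - 4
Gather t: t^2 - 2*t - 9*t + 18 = t^2 - 11*t + 18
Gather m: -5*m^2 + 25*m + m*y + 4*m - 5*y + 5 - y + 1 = -5*m^2 + m*(y + 29) - 6*y + 6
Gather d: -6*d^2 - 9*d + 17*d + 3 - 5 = -6*d^2 + 8*d - 2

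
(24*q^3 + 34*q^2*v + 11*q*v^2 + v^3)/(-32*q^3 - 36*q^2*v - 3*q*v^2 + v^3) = (-6*q - v)/(8*q - v)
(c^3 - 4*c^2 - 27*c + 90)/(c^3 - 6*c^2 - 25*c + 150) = (c - 3)/(c - 5)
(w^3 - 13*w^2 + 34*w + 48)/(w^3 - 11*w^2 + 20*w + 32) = (w - 6)/(w - 4)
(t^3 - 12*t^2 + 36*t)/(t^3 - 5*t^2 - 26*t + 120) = t*(t - 6)/(t^2 + t - 20)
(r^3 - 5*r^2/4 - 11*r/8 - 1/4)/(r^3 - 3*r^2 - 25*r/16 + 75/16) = 2*(8*r^3 - 10*r^2 - 11*r - 2)/(16*r^3 - 48*r^2 - 25*r + 75)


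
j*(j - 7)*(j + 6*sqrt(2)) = j^3 - 7*j^2 + 6*sqrt(2)*j^2 - 42*sqrt(2)*j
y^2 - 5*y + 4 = (y - 4)*(y - 1)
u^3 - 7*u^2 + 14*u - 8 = (u - 4)*(u - 2)*(u - 1)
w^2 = w^2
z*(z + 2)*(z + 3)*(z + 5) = z^4 + 10*z^3 + 31*z^2 + 30*z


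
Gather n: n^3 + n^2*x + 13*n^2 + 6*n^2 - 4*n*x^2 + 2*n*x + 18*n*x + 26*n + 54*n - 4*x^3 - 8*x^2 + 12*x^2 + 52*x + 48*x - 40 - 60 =n^3 + n^2*(x + 19) + n*(-4*x^2 + 20*x + 80) - 4*x^3 + 4*x^2 + 100*x - 100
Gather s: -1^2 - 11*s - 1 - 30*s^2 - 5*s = -30*s^2 - 16*s - 2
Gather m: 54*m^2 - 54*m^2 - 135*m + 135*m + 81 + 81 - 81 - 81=0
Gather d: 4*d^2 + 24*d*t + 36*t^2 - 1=4*d^2 + 24*d*t + 36*t^2 - 1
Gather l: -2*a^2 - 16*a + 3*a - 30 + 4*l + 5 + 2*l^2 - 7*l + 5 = -2*a^2 - 13*a + 2*l^2 - 3*l - 20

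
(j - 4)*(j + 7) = j^2 + 3*j - 28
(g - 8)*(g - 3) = g^2 - 11*g + 24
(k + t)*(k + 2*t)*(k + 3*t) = k^3 + 6*k^2*t + 11*k*t^2 + 6*t^3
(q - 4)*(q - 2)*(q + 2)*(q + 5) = q^4 + q^3 - 24*q^2 - 4*q + 80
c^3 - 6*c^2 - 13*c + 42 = (c - 7)*(c - 2)*(c + 3)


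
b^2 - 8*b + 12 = (b - 6)*(b - 2)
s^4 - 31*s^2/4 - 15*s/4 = s*(s - 3)*(s + 1/2)*(s + 5/2)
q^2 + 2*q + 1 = (q + 1)^2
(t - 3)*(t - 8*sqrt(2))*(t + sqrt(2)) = t^3 - 7*sqrt(2)*t^2 - 3*t^2 - 16*t + 21*sqrt(2)*t + 48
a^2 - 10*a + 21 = (a - 7)*(a - 3)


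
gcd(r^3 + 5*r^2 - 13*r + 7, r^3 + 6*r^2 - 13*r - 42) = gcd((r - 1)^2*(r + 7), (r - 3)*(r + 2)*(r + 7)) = r + 7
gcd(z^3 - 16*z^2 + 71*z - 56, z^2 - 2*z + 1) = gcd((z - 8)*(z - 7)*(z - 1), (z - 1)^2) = z - 1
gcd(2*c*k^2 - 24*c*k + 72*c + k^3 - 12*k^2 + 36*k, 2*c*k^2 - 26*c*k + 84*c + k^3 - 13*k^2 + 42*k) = 2*c*k - 12*c + k^2 - 6*k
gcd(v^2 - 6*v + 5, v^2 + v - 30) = v - 5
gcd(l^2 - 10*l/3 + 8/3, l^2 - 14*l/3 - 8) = 1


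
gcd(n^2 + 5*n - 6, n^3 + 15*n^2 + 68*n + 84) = n + 6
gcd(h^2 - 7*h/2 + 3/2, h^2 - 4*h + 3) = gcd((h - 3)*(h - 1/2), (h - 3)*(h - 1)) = h - 3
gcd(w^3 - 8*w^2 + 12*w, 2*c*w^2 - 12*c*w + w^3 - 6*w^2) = w^2 - 6*w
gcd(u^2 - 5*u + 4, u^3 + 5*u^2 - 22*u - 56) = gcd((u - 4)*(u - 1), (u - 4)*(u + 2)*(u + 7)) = u - 4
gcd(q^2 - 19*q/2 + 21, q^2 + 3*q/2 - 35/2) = q - 7/2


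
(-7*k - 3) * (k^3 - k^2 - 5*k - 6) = -7*k^4 + 4*k^3 + 38*k^2 + 57*k + 18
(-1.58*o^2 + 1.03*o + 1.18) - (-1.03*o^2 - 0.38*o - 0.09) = -0.55*o^2 + 1.41*o + 1.27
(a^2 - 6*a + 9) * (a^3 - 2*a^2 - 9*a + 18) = a^5 - 8*a^4 + 12*a^3 + 54*a^2 - 189*a + 162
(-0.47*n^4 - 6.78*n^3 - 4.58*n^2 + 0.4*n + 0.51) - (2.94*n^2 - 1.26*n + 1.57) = -0.47*n^4 - 6.78*n^3 - 7.52*n^2 + 1.66*n - 1.06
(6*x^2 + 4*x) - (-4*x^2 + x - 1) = 10*x^2 + 3*x + 1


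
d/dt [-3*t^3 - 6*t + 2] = -9*t^2 - 6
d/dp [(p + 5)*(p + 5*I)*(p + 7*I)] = 3*p^2 + p*(10 + 24*I) - 35 + 60*I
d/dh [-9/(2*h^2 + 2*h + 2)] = 9*(2*h + 1)/(2*(h^2 + h + 1)^2)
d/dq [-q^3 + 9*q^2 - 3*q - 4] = -3*q^2 + 18*q - 3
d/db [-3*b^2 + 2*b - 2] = 2 - 6*b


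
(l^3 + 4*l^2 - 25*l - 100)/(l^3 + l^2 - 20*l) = (l^2 - l - 20)/(l*(l - 4))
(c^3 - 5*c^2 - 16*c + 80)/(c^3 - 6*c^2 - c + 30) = (c^2 - 16)/(c^2 - c - 6)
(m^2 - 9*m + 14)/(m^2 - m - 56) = (-m^2 + 9*m - 14)/(-m^2 + m + 56)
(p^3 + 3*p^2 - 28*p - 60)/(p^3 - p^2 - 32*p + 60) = (p + 2)/(p - 2)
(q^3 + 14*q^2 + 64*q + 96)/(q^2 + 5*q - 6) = (q^2 + 8*q + 16)/(q - 1)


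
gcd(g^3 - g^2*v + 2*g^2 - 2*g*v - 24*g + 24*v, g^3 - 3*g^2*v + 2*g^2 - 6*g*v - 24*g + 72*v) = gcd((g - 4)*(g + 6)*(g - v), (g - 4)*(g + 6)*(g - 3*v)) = g^2 + 2*g - 24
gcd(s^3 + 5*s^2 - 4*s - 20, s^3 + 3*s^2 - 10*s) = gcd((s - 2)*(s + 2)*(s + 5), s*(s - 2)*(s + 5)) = s^2 + 3*s - 10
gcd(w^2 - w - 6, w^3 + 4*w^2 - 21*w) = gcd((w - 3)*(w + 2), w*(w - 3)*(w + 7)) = w - 3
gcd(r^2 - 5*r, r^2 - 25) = r - 5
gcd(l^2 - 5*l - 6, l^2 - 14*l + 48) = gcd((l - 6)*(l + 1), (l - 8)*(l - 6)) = l - 6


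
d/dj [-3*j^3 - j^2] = j*(-9*j - 2)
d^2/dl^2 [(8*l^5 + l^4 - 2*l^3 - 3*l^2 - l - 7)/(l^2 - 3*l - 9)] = 2*(24*l^7 - 191*l^6 - 225*l^5 + 3240*l^4 + 6650*l^3 + 222*l^2 - 450*l - 342)/(l^6 - 9*l^5 + 135*l^3 - 729*l - 729)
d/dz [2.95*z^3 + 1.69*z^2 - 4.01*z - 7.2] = 8.85*z^2 + 3.38*z - 4.01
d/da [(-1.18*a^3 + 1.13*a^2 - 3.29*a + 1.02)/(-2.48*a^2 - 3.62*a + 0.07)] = (2.9264*a^4 + 8.5432*a^3 - 12.4976*a^2 + 5.2174*a + 3.4621)/(6.1504*a^4 + 17.9552*a^3 + 12.7572*a^2 - 0.5068*a + 0.0049)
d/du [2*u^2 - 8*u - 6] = 4*u - 8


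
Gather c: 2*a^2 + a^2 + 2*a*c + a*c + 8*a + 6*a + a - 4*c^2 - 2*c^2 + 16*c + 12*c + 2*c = 3*a^2 + 15*a - 6*c^2 + c*(3*a + 30)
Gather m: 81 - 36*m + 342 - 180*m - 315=108 - 216*m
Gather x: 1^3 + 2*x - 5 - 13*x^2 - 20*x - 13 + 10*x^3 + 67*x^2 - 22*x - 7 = 10*x^3 + 54*x^2 - 40*x - 24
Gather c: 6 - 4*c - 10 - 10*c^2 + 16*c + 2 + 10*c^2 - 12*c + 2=0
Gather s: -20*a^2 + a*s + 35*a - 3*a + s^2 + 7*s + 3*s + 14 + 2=-20*a^2 + 32*a + s^2 + s*(a + 10) + 16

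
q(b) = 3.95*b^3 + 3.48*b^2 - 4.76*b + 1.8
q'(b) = 11.85*b^2 + 6.96*b - 4.76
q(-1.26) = 5.42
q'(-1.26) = 5.28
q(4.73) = 475.15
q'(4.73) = 293.28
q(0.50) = 0.78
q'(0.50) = 1.68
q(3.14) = 143.45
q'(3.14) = 133.93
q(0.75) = 1.85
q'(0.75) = 7.13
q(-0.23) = 3.03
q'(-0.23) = -5.73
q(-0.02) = 1.90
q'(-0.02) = -4.89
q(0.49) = 0.77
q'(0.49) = 1.50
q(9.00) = 3120.39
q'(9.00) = 1017.73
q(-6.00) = -697.56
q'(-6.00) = 380.08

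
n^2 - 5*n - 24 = (n - 8)*(n + 3)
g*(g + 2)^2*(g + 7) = g^4 + 11*g^3 + 32*g^2 + 28*g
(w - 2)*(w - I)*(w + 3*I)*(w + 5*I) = w^4 - 2*w^3 + 7*I*w^3 - 7*w^2 - 14*I*w^2 + 14*w + 15*I*w - 30*I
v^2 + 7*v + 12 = (v + 3)*(v + 4)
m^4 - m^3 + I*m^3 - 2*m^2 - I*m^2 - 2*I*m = m*(m - 2)*(m + 1)*(m + I)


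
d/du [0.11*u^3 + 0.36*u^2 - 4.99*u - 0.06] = 0.33*u^2 + 0.72*u - 4.99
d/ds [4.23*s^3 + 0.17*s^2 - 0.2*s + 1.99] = 12.69*s^2 + 0.34*s - 0.2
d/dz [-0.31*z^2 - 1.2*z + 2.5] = -0.62*z - 1.2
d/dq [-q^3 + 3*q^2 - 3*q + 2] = -3*q^2 + 6*q - 3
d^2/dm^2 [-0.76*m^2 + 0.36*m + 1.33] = -1.52000000000000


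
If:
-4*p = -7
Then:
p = 7/4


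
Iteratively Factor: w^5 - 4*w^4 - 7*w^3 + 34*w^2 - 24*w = (w - 4)*(w^4 - 7*w^2 + 6*w) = (w - 4)*(w - 1)*(w^3 + w^2 - 6*w) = (w - 4)*(w - 2)*(w - 1)*(w^2 + 3*w) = w*(w - 4)*(w - 2)*(w - 1)*(w + 3)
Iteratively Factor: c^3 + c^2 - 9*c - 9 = (c - 3)*(c^2 + 4*c + 3) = (c - 3)*(c + 3)*(c + 1)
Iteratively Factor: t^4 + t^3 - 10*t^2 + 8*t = (t - 1)*(t^3 + 2*t^2 - 8*t) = (t - 1)*(t + 4)*(t^2 - 2*t) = t*(t - 1)*(t + 4)*(t - 2)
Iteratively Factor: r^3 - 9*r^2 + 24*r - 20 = (r - 2)*(r^2 - 7*r + 10) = (r - 2)^2*(r - 5)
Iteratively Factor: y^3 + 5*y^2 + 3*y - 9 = (y + 3)*(y^2 + 2*y - 3) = (y - 1)*(y + 3)*(y + 3)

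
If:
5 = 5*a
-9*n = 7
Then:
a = 1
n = -7/9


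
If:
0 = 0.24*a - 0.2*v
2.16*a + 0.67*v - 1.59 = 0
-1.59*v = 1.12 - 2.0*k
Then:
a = 0.54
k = 1.07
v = 0.64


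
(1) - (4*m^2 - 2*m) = -4*m^2 + 2*m + 1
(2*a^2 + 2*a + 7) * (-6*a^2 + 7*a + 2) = -12*a^4 + 2*a^3 - 24*a^2 + 53*a + 14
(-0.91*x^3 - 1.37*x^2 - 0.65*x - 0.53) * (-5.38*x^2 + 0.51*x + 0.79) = 4.8958*x^5 + 6.9065*x^4 + 2.0794*x^3 + 1.4376*x^2 - 0.7838*x - 0.4187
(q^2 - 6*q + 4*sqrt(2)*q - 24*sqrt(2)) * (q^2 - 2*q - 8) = q^4 - 8*q^3 + 4*sqrt(2)*q^3 - 32*sqrt(2)*q^2 + 4*q^2 + 16*sqrt(2)*q + 48*q + 192*sqrt(2)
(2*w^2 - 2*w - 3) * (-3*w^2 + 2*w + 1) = -6*w^4 + 10*w^3 + 7*w^2 - 8*w - 3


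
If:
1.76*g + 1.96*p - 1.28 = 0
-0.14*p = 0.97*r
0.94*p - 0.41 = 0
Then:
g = 0.24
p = 0.44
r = -0.06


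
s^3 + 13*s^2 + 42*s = s*(s + 6)*(s + 7)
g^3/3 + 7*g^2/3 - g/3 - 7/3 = (g/3 + 1/3)*(g - 1)*(g + 7)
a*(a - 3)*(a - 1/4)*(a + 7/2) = a^4 + a^3/4 - 85*a^2/8 + 21*a/8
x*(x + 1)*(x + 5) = x^3 + 6*x^2 + 5*x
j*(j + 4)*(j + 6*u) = j^3 + 6*j^2*u + 4*j^2 + 24*j*u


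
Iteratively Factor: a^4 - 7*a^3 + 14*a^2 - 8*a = (a)*(a^3 - 7*a^2 + 14*a - 8) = a*(a - 2)*(a^2 - 5*a + 4) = a*(a - 4)*(a - 2)*(a - 1)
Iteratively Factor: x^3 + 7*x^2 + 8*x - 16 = (x - 1)*(x^2 + 8*x + 16) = (x - 1)*(x + 4)*(x + 4)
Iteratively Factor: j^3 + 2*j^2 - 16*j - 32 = (j + 4)*(j^2 - 2*j - 8) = (j + 2)*(j + 4)*(j - 4)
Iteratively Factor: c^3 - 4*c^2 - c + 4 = (c - 1)*(c^2 - 3*c - 4) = (c - 1)*(c + 1)*(c - 4)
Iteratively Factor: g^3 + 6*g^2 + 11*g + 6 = (g + 3)*(g^2 + 3*g + 2) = (g + 2)*(g + 3)*(g + 1)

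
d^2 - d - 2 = (d - 2)*(d + 1)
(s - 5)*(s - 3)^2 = s^3 - 11*s^2 + 39*s - 45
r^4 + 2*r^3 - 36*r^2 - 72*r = r*(r - 6)*(r + 2)*(r + 6)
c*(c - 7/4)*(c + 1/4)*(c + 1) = c^4 - c^3/2 - 31*c^2/16 - 7*c/16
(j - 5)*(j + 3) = j^2 - 2*j - 15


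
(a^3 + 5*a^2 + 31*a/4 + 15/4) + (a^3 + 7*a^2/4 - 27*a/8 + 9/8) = 2*a^3 + 27*a^2/4 + 35*a/8 + 39/8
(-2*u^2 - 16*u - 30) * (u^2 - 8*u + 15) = -2*u^4 + 68*u^2 - 450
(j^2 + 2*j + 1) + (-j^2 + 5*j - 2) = 7*j - 1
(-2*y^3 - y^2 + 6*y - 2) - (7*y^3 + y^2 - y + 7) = -9*y^3 - 2*y^2 + 7*y - 9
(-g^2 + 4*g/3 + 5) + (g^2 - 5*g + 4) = 9 - 11*g/3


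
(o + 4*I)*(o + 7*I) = o^2 + 11*I*o - 28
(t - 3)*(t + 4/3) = t^2 - 5*t/3 - 4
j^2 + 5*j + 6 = (j + 2)*(j + 3)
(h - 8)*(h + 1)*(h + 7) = h^3 - 57*h - 56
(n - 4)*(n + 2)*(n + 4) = n^3 + 2*n^2 - 16*n - 32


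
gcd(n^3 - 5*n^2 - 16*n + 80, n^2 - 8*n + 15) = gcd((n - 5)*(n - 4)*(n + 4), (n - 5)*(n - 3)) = n - 5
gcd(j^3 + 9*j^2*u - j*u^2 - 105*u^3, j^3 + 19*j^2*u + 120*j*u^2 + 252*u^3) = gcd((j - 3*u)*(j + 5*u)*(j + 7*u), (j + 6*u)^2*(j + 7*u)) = j + 7*u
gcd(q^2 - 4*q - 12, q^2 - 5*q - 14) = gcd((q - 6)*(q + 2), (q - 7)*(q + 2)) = q + 2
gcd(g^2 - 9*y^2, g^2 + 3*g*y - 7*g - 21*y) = g + 3*y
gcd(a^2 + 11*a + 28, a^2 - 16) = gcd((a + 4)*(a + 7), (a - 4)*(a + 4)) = a + 4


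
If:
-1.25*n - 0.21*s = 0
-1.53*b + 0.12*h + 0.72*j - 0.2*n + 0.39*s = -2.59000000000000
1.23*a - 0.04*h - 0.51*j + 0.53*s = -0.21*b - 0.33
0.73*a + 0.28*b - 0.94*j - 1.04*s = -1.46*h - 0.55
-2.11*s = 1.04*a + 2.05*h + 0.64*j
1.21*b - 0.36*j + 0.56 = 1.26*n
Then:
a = 19.82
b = 13.23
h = -2.72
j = 35.51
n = 3.01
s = -17.90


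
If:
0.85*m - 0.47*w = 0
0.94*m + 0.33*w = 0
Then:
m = 0.00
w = 0.00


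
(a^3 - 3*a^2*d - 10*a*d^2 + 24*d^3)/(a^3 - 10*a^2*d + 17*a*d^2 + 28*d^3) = (a^2 + a*d - 6*d^2)/(a^2 - 6*a*d - 7*d^2)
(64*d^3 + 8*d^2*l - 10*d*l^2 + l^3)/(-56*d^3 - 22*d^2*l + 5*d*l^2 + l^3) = (-8*d + l)/(7*d + l)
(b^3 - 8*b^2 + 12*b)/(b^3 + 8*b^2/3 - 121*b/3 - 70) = 3*b*(b - 2)/(3*b^2 + 26*b + 35)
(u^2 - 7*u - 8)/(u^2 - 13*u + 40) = (u + 1)/(u - 5)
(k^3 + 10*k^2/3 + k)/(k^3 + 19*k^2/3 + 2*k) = (k + 3)/(k + 6)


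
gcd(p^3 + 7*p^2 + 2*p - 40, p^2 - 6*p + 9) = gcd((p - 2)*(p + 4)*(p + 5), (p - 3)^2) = 1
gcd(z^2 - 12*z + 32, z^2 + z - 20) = z - 4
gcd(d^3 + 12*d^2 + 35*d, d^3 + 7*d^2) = d^2 + 7*d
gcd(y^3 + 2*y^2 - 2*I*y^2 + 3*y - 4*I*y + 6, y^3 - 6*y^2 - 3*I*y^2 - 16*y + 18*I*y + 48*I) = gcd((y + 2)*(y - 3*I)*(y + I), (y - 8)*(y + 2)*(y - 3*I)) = y^2 + y*(2 - 3*I) - 6*I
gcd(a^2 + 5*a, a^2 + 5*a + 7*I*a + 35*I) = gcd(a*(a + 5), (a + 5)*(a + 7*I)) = a + 5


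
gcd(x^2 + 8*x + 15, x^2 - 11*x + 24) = 1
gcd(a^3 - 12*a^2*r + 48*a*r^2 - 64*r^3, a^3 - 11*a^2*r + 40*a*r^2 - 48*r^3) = a^2 - 8*a*r + 16*r^2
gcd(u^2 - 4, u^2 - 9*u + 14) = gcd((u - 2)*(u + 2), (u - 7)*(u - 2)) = u - 2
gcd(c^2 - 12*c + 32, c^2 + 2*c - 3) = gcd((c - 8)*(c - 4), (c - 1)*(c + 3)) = 1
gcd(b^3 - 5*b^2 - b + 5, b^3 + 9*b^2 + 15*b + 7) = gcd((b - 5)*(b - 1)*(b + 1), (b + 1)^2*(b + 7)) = b + 1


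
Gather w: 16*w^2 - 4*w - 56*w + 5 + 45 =16*w^2 - 60*w + 50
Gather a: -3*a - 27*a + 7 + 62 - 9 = 60 - 30*a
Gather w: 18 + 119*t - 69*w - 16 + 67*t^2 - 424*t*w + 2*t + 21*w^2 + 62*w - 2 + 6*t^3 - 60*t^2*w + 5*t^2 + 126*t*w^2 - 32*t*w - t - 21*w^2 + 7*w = 6*t^3 + 72*t^2 + 126*t*w^2 + 120*t + w*(-60*t^2 - 456*t)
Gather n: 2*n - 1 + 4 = 2*n + 3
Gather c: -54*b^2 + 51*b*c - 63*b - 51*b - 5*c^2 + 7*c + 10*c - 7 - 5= -54*b^2 - 114*b - 5*c^2 + c*(51*b + 17) - 12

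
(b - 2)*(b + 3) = b^2 + b - 6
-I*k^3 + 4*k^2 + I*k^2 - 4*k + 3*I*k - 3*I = (k + I)*(k + 3*I)*(-I*k + I)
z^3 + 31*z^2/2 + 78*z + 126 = (z + 7/2)*(z + 6)^2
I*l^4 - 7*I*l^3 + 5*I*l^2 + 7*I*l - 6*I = (l - 6)*(l - 1)*(l + 1)*(I*l - I)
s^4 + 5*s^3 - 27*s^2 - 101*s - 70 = (s - 5)*(s + 1)*(s + 2)*(s + 7)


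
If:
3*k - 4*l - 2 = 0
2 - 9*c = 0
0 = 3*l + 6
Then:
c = 2/9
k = -2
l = -2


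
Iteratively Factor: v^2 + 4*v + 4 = (v + 2)*(v + 2)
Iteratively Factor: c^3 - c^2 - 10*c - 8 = (c + 1)*(c^2 - 2*c - 8) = (c - 4)*(c + 1)*(c + 2)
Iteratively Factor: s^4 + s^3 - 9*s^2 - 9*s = (s + 1)*(s^3 - 9*s) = (s + 1)*(s + 3)*(s^2 - 3*s) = (s - 3)*(s + 1)*(s + 3)*(s)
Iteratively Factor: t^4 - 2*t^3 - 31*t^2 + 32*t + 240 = (t - 4)*(t^3 + 2*t^2 - 23*t - 60) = (t - 4)*(t + 3)*(t^2 - t - 20) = (t - 5)*(t - 4)*(t + 3)*(t + 4)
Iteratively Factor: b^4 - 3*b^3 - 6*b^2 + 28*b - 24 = (b - 2)*(b^3 - b^2 - 8*b + 12) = (b - 2)^2*(b^2 + b - 6) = (b - 2)^3*(b + 3)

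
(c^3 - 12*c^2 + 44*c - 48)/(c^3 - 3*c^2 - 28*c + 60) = (c - 4)/(c + 5)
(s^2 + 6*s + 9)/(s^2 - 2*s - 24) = (s^2 + 6*s + 9)/(s^2 - 2*s - 24)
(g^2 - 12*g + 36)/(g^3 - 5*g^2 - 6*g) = (g - 6)/(g*(g + 1))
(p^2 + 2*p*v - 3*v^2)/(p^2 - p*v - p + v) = (p + 3*v)/(p - 1)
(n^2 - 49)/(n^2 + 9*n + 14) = (n - 7)/(n + 2)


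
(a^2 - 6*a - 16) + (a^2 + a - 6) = 2*a^2 - 5*a - 22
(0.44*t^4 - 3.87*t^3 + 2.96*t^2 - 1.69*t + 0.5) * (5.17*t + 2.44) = 2.2748*t^5 - 18.9343*t^4 + 5.8604*t^3 - 1.5149*t^2 - 1.5386*t + 1.22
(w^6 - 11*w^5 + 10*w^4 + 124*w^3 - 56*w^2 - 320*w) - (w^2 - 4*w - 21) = w^6 - 11*w^5 + 10*w^4 + 124*w^3 - 57*w^2 - 316*w + 21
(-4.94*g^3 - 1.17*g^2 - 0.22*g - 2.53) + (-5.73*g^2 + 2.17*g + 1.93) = -4.94*g^3 - 6.9*g^2 + 1.95*g - 0.6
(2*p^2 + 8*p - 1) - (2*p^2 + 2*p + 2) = 6*p - 3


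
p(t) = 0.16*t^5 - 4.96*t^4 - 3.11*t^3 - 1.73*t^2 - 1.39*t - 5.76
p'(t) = 0.8*t^4 - 19.84*t^3 - 9.33*t^2 - 3.46*t - 1.39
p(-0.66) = -5.66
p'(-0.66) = 2.69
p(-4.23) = -1600.10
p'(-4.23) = 1604.06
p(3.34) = -696.33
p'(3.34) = -756.70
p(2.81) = -373.55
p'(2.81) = -475.12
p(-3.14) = -453.18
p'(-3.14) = 609.48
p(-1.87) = -53.18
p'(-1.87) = 111.97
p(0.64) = -8.99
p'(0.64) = -12.49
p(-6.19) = -8061.75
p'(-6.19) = 5542.62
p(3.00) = -472.35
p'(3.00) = -566.62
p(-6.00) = -7060.26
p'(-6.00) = 5005.73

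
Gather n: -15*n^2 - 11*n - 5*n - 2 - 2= -15*n^2 - 16*n - 4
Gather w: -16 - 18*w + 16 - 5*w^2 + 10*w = -5*w^2 - 8*w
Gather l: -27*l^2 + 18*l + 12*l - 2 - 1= -27*l^2 + 30*l - 3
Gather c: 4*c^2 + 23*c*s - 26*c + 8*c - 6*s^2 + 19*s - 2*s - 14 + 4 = 4*c^2 + c*(23*s - 18) - 6*s^2 + 17*s - 10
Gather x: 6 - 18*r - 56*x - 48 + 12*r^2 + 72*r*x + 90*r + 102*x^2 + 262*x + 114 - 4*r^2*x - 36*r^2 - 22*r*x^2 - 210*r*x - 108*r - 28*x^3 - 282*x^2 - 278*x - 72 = -24*r^2 - 36*r - 28*x^3 + x^2*(-22*r - 180) + x*(-4*r^2 - 138*r - 72)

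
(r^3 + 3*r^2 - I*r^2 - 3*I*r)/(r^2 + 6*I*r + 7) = r*(r + 3)/(r + 7*I)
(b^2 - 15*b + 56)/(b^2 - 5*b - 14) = (b - 8)/(b + 2)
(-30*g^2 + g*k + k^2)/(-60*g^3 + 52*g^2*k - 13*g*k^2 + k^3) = (6*g + k)/(12*g^2 - 8*g*k + k^2)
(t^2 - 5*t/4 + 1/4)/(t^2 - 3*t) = (4*t^2 - 5*t + 1)/(4*t*(t - 3))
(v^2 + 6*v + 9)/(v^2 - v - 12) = (v + 3)/(v - 4)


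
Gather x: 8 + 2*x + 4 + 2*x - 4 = 4*x + 8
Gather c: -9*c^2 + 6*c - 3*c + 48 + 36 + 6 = -9*c^2 + 3*c + 90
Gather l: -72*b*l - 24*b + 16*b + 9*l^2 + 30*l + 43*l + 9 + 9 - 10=-8*b + 9*l^2 + l*(73 - 72*b) + 8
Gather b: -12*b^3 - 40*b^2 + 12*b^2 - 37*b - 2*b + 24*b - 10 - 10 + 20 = -12*b^3 - 28*b^2 - 15*b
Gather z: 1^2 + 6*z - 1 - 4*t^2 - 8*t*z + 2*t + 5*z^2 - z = -4*t^2 + 2*t + 5*z^2 + z*(5 - 8*t)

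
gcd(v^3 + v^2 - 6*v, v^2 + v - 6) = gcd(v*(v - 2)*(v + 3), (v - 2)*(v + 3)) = v^2 + v - 6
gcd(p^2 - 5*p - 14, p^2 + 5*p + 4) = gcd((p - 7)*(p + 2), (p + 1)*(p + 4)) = 1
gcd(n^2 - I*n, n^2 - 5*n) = n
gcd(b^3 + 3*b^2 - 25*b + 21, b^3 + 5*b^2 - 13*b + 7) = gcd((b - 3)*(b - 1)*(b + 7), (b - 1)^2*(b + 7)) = b^2 + 6*b - 7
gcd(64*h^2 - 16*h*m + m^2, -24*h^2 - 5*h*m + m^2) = 8*h - m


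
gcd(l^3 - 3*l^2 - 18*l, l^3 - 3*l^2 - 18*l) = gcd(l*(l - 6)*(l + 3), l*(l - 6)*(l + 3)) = l^3 - 3*l^2 - 18*l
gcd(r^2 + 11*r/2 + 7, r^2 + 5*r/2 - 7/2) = r + 7/2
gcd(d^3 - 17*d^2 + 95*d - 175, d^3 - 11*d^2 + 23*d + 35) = d^2 - 12*d + 35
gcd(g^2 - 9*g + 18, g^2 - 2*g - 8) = 1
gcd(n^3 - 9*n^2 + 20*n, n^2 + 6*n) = n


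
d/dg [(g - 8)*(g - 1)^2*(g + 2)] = 4*g^3 - 24*g^2 - 6*g + 26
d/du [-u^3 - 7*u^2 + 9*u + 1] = -3*u^2 - 14*u + 9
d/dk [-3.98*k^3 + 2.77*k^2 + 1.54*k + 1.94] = -11.94*k^2 + 5.54*k + 1.54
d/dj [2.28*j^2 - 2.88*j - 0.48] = 4.56*j - 2.88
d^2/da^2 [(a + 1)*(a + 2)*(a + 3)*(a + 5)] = 12*a^2 + 66*a + 82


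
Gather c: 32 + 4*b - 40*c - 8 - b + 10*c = 3*b - 30*c + 24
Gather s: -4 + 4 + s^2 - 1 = s^2 - 1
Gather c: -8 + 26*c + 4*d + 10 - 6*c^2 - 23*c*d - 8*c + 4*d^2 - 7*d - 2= -6*c^2 + c*(18 - 23*d) + 4*d^2 - 3*d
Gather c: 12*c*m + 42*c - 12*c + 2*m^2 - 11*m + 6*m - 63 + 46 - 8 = c*(12*m + 30) + 2*m^2 - 5*m - 25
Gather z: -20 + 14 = -6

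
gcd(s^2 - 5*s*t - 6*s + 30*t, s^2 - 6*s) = s - 6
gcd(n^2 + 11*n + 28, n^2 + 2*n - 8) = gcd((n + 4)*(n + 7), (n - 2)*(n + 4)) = n + 4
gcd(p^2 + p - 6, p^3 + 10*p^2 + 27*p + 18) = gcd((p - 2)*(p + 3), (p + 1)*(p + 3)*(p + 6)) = p + 3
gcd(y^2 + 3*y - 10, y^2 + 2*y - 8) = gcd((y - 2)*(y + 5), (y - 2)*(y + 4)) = y - 2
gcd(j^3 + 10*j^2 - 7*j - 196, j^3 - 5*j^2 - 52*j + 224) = j^2 + 3*j - 28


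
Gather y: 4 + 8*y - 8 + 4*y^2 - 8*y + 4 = 4*y^2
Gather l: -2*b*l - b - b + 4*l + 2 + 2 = -2*b + l*(4 - 2*b) + 4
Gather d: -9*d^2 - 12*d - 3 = -9*d^2 - 12*d - 3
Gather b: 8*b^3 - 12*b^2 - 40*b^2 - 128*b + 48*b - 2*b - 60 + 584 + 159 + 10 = 8*b^3 - 52*b^2 - 82*b + 693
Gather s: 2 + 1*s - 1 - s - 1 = 0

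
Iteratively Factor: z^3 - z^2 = (z)*(z^2 - z) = z^2*(z - 1)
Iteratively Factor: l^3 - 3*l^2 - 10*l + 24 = (l + 3)*(l^2 - 6*l + 8) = (l - 2)*(l + 3)*(l - 4)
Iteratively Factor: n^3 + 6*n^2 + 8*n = (n + 2)*(n^2 + 4*n) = (n + 2)*(n + 4)*(n)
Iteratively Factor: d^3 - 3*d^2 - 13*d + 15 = (d - 1)*(d^2 - 2*d - 15) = (d - 1)*(d + 3)*(d - 5)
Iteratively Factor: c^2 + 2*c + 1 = (c + 1)*(c + 1)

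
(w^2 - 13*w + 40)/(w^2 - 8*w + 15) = (w - 8)/(w - 3)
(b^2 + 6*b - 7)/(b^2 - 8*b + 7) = (b + 7)/(b - 7)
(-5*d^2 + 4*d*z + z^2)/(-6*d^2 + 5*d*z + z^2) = (5*d + z)/(6*d + z)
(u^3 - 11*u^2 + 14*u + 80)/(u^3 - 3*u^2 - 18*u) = (-u^3 + 11*u^2 - 14*u - 80)/(u*(-u^2 + 3*u + 18))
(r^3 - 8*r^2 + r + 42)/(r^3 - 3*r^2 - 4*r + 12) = (r - 7)/(r - 2)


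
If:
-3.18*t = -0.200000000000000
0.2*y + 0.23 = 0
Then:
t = 0.06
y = -1.15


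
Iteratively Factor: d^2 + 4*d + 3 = (d + 1)*(d + 3)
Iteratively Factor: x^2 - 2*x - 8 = (x + 2)*(x - 4)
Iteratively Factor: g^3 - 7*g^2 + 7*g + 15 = (g - 3)*(g^2 - 4*g - 5) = (g - 5)*(g - 3)*(g + 1)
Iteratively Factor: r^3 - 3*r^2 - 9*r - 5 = (r + 1)*(r^2 - 4*r - 5) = (r + 1)^2*(r - 5)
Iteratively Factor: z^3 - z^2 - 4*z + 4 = (z + 2)*(z^2 - 3*z + 2) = (z - 2)*(z + 2)*(z - 1)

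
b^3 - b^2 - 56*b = b*(b - 8)*(b + 7)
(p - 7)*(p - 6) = p^2 - 13*p + 42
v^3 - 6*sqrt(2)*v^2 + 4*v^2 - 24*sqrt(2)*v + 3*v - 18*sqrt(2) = (v + 1)*(v + 3)*(v - 6*sqrt(2))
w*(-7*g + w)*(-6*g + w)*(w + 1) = 42*g^2*w^2 + 42*g^2*w - 13*g*w^3 - 13*g*w^2 + w^4 + w^3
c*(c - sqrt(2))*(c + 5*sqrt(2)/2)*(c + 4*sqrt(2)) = c^4 + 11*sqrt(2)*c^3/2 + 7*c^2 - 20*sqrt(2)*c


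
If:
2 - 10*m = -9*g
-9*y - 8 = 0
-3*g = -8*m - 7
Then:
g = -43/21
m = -23/14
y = -8/9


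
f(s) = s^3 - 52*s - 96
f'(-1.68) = -43.53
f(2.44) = -208.35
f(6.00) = -192.00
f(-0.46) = -72.18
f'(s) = 3*s^2 - 52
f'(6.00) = 56.00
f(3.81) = -238.81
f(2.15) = -197.86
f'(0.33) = -51.67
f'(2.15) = -38.13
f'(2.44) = -34.14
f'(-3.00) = -25.00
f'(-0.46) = -51.37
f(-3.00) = 33.00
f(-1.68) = -13.38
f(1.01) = -147.49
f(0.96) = -145.04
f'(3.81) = -8.45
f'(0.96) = -49.24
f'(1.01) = -48.94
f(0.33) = -113.12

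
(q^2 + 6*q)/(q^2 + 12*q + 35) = q*(q + 6)/(q^2 + 12*q + 35)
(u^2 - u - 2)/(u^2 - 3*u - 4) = (u - 2)/(u - 4)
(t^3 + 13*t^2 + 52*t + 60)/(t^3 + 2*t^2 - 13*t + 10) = (t^2 + 8*t + 12)/(t^2 - 3*t + 2)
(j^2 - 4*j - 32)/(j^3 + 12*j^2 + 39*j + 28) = (j - 8)/(j^2 + 8*j + 7)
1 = 1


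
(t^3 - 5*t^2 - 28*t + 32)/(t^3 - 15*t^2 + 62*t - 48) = (t + 4)/(t - 6)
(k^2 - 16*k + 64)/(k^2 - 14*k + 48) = (k - 8)/(k - 6)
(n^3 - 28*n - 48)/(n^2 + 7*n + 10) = (n^2 - 2*n - 24)/(n + 5)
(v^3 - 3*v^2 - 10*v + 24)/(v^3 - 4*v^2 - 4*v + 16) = (v + 3)/(v + 2)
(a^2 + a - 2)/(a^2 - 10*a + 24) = (a^2 + a - 2)/(a^2 - 10*a + 24)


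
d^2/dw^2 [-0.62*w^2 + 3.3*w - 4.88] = -1.24000000000000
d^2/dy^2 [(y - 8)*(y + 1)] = 2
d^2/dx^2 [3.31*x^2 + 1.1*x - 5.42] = 6.62000000000000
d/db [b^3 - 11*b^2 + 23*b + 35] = 3*b^2 - 22*b + 23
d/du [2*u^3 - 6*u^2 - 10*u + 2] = 6*u^2 - 12*u - 10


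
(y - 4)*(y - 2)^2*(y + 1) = y^4 - 7*y^3 + 12*y^2 + 4*y - 16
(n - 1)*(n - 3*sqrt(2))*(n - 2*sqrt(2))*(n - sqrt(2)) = n^4 - 6*sqrt(2)*n^3 - n^3 + 6*sqrt(2)*n^2 + 22*n^2 - 22*n - 12*sqrt(2)*n + 12*sqrt(2)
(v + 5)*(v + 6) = v^2 + 11*v + 30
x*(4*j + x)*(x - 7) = 4*j*x^2 - 28*j*x + x^3 - 7*x^2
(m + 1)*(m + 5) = m^2 + 6*m + 5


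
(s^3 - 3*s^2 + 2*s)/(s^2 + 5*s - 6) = s*(s - 2)/(s + 6)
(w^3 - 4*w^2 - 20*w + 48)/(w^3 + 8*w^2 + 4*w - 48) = (w - 6)/(w + 6)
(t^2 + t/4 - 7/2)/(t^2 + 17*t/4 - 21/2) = (t + 2)/(t + 6)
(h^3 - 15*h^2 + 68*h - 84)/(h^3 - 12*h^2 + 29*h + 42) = (h - 2)/(h + 1)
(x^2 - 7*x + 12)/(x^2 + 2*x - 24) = (x - 3)/(x + 6)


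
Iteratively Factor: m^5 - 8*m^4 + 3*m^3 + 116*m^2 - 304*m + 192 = (m + 4)*(m^4 - 12*m^3 + 51*m^2 - 88*m + 48) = (m - 4)*(m + 4)*(m^3 - 8*m^2 + 19*m - 12) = (m - 4)*(m - 3)*(m + 4)*(m^2 - 5*m + 4) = (m - 4)^2*(m - 3)*(m + 4)*(m - 1)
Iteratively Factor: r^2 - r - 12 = (r - 4)*(r + 3)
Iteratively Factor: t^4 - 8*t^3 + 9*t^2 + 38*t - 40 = (t + 2)*(t^3 - 10*t^2 + 29*t - 20) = (t - 5)*(t + 2)*(t^2 - 5*t + 4) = (t - 5)*(t - 4)*(t + 2)*(t - 1)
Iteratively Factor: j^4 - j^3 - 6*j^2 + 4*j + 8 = (j + 1)*(j^3 - 2*j^2 - 4*j + 8) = (j - 2)*(j + 1)*(j^2 - 4) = (j - 2)^2*(j + 1)*(j + 2)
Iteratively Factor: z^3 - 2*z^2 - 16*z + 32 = (z - 2)*(z^2 - 16) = (z - 2)*(z + 4)*(z - 4)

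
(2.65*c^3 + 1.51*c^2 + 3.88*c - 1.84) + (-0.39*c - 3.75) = 2.65*c^3 + 1.51*c^2 + 3.49*c - 5.59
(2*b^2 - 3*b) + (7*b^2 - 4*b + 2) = 9*b^2 - 7*b + 2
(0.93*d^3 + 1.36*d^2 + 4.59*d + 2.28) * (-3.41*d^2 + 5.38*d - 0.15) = -3.1713*d^5 + 0.365799999999999*d^4 - 8.4746*d^3 + 16.7154*d^2 + 11.5779*d - 0.342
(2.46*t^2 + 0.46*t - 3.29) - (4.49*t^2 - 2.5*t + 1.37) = -2.03*t^2 + 2.96*t - 4.66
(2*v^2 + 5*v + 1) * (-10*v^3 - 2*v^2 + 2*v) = -20*v^5 - 54*v^4 - 16*v^3 + 8*v^2 + 2*v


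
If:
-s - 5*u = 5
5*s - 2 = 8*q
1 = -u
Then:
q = -1/4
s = 0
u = -1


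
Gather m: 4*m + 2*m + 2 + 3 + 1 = 6*m + 6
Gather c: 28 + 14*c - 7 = 14*c + 21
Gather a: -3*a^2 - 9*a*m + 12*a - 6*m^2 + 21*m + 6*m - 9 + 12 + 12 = -3*a^2 + a*(12 - 9*m) - 6*m^2 + 27*m + 15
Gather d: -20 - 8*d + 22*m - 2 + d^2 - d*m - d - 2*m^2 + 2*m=d^2 + d*(-m - 9) - 2*m^2 + 24*m - 22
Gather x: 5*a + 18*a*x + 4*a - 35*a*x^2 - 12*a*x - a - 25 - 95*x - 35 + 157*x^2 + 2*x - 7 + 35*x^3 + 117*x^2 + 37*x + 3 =8*a + 35*x^3 + x^2*(274 - 35*a) + x*(6*a - 56) - 64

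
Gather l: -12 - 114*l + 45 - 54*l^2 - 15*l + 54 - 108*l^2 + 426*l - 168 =-162*l^2 + 297*l - 81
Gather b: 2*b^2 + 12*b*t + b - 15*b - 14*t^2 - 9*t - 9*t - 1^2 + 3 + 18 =2*b^2 + b*(12*t - 14) - 14*t^2 - 18*t + 20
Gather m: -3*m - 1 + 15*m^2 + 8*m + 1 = 15*m^2 + 5*m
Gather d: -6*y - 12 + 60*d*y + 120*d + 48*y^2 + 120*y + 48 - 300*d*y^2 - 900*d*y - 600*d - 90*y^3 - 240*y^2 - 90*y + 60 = d*(-300*y^2 - 840*y - 480) - 90*y^3 - 192*y^2 + 24*y + 96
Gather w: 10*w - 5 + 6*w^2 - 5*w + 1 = 6*w^2 + 5*w - 4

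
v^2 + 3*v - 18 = (v - 3)*(v + 6)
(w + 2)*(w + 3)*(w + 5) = w^3 + 10*w^2 + 31*w + 30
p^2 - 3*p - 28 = (p - 7)*(p + 4)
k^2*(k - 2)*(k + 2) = k^4 - 4*k^2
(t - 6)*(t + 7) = t^2 + t - 42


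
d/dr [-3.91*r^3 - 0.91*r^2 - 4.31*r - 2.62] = -11.73*r^2 - 1.82*r - 4.31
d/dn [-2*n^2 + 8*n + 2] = 8 - 4*n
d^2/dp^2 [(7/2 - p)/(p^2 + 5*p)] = (3*p*(p + 5)*(2*p + 1) - (2*p - 7)*(2*p + 5)^2)/(p^3*(p + 5)^3)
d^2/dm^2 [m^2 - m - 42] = 2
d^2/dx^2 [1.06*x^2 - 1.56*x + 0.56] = 2.12000000000000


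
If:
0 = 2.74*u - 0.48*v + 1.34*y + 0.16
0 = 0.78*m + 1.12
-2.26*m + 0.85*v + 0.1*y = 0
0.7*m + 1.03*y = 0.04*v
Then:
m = -1.44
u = -1.15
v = -3.91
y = 0.82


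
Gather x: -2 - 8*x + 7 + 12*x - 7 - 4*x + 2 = 0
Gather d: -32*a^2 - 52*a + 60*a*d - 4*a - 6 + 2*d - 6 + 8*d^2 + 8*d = -32*a^2 - 56*a + 8*d^2 + d*(60*a + 10) - 12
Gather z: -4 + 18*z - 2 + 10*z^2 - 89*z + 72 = 10*z^2 - 71*z + 66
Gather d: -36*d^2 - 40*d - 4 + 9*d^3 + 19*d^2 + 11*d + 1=9*d^3 - 17*d^2 - 29*d - 3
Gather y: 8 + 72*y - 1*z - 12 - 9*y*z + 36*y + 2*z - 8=y*(108 - 9*z) + z - 12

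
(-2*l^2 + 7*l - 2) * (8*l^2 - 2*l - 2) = -16*l^4 + 60*l^3 - 26*l^2 - 10*l + 4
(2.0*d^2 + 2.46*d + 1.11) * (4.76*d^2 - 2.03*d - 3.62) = 9.52*d^4 + 7.6496*d^3 - 6.9502*d^2 - 11.1585*d - 4.0182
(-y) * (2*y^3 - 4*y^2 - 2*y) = -2*y^4 + 4*y^3 + 2*y^2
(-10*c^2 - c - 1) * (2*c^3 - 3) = -20*c^5 - 2*c^4 - 2*c^3 + 30*c^2 + 3*c + 3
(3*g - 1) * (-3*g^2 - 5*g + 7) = -9*g^3 - 12*g^2 + 26*g - 7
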